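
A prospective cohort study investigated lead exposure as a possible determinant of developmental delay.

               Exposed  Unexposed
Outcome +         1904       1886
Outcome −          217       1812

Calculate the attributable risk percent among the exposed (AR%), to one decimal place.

Reading the table with exposure as columns: a = 1904 (Exposed, case), b = 217 (Exposed, non-case), c = 1886 (Unexposed, case), d = 1812.
Risk in exposed = 1904/2121 = 0.89769; risk in unexposed = 1886/3698 = 0.51001.
RR = 0.89769/0.51001 = 1.76016
AR% = (RR − 1)/RR × 100 = (1.76016 − 1)/1.76016 × 100 = 43.1869%

43.2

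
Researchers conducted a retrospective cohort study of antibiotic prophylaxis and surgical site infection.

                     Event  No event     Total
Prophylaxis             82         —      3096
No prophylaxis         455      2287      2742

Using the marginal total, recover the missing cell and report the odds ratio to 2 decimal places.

The missing cell is in the exposed row: 3096 − 82 = 3014.
So a = 82, b = 3014, c = 455, d = 2287.
OR = (a·d)/(b·c) = (82 × 2287) / (3014 × 455) = 187534 / 1371370 = 0.13675

0.14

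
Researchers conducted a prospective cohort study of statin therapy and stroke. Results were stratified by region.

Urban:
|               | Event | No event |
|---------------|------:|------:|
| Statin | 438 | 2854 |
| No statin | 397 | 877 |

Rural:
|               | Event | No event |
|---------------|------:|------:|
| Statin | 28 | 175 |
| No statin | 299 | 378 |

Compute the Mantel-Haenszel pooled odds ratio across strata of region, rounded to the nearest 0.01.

0.31

OR_MH = Σ(aᵢdᵢ/nᵢ) / Σ(bᵢcᵢ/nᵢ), where nᵢ is the stratum total.
Stratum 1 (Urban): n = 4566; a·d/n = 438·877/4566 = 84.1275; b·c/n = 2854·397/4566 = 248.1467
Stratum 2 (Rural): n = 880; a·d/n = 28·378/880 = 12.0273; b·c/n = 175·299/880 = 59.4602
OR_MH = (84.1275 + 12.0273) / (248.1467 + 59.4602) = 96.1547 / 307.6070 = 0.31259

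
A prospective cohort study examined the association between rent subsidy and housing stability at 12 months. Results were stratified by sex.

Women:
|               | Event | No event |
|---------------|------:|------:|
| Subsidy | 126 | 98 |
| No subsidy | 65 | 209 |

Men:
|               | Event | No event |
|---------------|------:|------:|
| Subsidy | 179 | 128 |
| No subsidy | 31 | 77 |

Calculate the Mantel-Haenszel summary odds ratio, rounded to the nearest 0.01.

OR_MH = Σ(aᵢdᵢ/nᵢ) / Σ(bᵢcᵢ/nᵢ), where nᵢ is the stratum total.
Stratum 1 (Women): n = 498; a·d/n = 126·209/498 = 52.8795; b·c/n = 98·65/498 = 12.7912
Stratum 2 (Men): n = 415; a·d/n = 179·77/415 = 33.2120; b·c/n = 128·31/415 = 9.5614
OR_MH = (52.8795 + 33.2120) / (12.7912 + 9.5614) = 86.0916 / 22.3526 = 3.85152

3.85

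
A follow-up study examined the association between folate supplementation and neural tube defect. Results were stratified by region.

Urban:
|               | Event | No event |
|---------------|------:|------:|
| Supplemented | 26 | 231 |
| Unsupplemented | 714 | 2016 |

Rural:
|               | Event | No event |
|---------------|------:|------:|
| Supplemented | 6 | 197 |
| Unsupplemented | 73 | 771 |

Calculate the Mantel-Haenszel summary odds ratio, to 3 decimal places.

0.319

OR_MH = Σ(aᵢdᵢ/nᵢ) / Σ(bᵢcᵢ/nᵢ), where nᵢ is the stratum total.
Stratum 1 (Urban): n = 2987; a·d/n = 26·2016/2987 = 17.5480; b·c/n = 231·714/2987 = 55.2173
Stratum 2 (Rural): n = 1047; a·d/n = 6·771/1047 = 4.4183; b·c/n = 197·73/1047 = 13.7354
OR_MH = (17.5480 + 4.4183) / (55.2173 + 13.7354) = 21.9664 / 68.9527 = 0.31857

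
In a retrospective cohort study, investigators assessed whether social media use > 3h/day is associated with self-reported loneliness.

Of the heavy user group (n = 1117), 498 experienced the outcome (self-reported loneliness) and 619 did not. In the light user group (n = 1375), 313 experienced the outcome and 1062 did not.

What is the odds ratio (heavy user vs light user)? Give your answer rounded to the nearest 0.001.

2.730

From the description: a = 498, b = 619, c = 313, d = 1062.
OR = (a·d)/(b·c) = (498 × 1062) / (619 × 313) = 528876 / 193747 = 2.72972
The odds of self-reported loneliness are about 2.73 times as high in the heavy user group.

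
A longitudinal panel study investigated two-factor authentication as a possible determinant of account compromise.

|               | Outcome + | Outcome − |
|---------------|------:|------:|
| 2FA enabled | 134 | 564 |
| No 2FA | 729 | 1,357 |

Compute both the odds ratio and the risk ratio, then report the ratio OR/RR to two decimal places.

0.81

Cells: a = 134, b = 564, c = 729, d = 1357.
OR = (134·1357)/(564·729) = 181838/411156 = 0.44226
Risk in exposed = 134/698 = 0.19198; risk in unexposed = 729/2086 = 0.34947; RR = 0.54933
OR/RR = 0.44226 / 0.54933 = 0.80509
The outcome is not rare, so the OR lies further from 1 than the RR.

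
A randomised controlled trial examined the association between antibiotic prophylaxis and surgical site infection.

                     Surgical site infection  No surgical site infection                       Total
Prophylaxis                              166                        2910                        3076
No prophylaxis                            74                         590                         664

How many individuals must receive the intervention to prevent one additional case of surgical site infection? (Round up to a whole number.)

18

Risk in treated group = 166/3076 = 0.05397; risk in control = 74/664 = 0.11145.
Absolute risk reduction = 0.11145 − 0.05397 = 0.05748
NNT = 1 / ARR = 1 / 0.05748 = 17.397 → round up → 18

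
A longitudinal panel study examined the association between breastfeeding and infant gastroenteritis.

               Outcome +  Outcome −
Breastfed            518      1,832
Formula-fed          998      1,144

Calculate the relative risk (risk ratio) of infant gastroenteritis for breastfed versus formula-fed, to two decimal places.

0.47

Cells: a = 518, b = 1832, c = 998, d = 1144.
Risk in exposed = 518/2350 = 0.22043; risk in unexposed = 998/2142 = 0.46592.
RR = 0.22043 / 0.46592 = 0.47310
The risk is 53% lower among the exposed than among the unexposed.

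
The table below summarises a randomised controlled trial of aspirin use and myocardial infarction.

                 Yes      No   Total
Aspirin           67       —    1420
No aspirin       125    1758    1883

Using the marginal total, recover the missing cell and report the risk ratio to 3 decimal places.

0.711

The missing cell is in the exposed row: 1420 − 67 = 1353.
So a = 67, b = 1353, c = 125, d = 1758.
RR = [a/(a+b)] / [c/(c+d)] = (67/1420) / (125/1883) = 0.04718/0.06638 = 0.71077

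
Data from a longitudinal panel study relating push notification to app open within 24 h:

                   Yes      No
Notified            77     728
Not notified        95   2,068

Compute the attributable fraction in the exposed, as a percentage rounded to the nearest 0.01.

Cells: a = 77, b = 728, c = 95, d = 2068.
Risk in exposed = 77/805 = 0.09565; risk in unexposed = 95/2163 = 0.04392.
RR = 0.09565/0.04392 = 2.17785
AR% = (RR − 1)/RR × 100 = (2.17785 − 1)/2.17785 × 100 = 54.0831%

54.08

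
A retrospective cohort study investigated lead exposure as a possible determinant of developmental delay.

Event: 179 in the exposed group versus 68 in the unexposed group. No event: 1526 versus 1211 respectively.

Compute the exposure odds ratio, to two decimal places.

From the description: a = 179, b = 1526, c = 68, d = 1211.
OR = (a·d)/(b·c) = (179 × 1211) / (1526 × 68) = 216769 / 103768 = 2.08898
The odds of developmental delay are about 2.09 times as high in the exposed group.

2.09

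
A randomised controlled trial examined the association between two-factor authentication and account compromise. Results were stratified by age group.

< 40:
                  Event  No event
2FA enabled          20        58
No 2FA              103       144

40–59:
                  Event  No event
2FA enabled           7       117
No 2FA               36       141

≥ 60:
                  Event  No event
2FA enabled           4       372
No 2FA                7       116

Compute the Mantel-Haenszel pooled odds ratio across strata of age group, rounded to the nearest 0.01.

OR_MH = Σ(aᵢdᵢ/nᵢ) / Σ(bᵢcᵢ/nᵢ), where nᵢ is the stratum total.
Stratum 1 (< 40): n = 325; a·d/n = 20·144/325 = 8.8615; b·c/n = 58·103/325 = 18.3815
Stratum 2 (40–59): n = 301; a·d/n = 7·141/301 = 3.2791; b·c/n = 117·36/301 = 13.9934
Stratum 3 (≥ 60): n = 499; a·d/n = 4·116/499 = 0.9299; b·c/n = 372·7/499 = 5.2184
OR_MH = (8.8615 + 3.2791 + 0.9299) / (18.3815 + 13.9934 + 5.2184) = 13.0705 / 37.5933 = 0.34768

0.35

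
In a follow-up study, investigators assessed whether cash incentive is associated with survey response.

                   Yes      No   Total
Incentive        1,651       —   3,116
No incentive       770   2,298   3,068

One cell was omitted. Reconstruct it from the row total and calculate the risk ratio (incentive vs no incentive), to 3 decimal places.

2.111

The missing cell is in the exposed row: 3116 − 1651 = 1465.
So a = 1651, b = 1465, c = 770, d = 2298.
RR = [a/(a+b)] / [c/(c+d)] = (1651/3116) / (770/3068) = 0.52985/0.25098 = 2.11113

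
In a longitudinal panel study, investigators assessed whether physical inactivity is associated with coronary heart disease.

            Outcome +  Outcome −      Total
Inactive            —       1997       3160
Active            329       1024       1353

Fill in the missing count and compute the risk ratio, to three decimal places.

1.514

The missing cell is in the exposed row: 3160 − 1997 = 1163.
So a = 1163, b = 1997, c = 329, d = 1024.
RR = [a/(a+b)] / [c/(c+d)] = (1163/3160) / (329/1353) = 0.36804/0.24316 = 1.51354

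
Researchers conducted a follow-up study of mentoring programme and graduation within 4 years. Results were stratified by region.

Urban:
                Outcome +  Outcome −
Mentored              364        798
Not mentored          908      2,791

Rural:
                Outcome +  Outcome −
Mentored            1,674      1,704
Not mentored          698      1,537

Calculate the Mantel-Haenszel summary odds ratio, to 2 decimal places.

OR_MH = Σ(aᵢdᵢ/nᵢ) / Σ(bᵢcᵢ/nᵢ), where nᵢ is the stratum total.
Stratum 1 (Urban): n = 4861; a·d/n = 364·2791/4861 = 208.9949; b·c/n = 798·908/4861 = 149.0607
Stratum 2 (Rural): n = 5613; a·d/n = 1674·1537/5613 = 458.3891; b·c/n = 1704·698/5613 = 211.8995
OR_MH = (208.9949 + 458.3891) / (149.0607 + 211.8995) = 667.3840 / 360.9602 = 1.84891

1.85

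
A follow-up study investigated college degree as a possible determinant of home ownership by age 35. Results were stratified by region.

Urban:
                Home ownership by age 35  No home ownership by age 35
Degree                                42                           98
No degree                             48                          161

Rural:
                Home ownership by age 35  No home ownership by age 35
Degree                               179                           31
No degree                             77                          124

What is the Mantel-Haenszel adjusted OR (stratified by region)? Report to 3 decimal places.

3.805

OR_MH = Σ(aᵢdᵢ/nᵢ) / Σ(bᵢcᵢ/nᵢ), where nᵢ is the stratum total.
Stratum 1 (Urban): n = 349; a·d/n = 42·161/349 = 19.3754; b·c/n = 98·48/349 = 13.4785
Stratum 2 (Rural): n = 411; a·d/n = 179·124/411 = 54.0049; b·c/n = 31·77/411 = 5.8078
OR_MH = (19.3754 + 54.0049) / (13.4785 + 5.8078) = 73.3802 / 19.2863 = 3.80479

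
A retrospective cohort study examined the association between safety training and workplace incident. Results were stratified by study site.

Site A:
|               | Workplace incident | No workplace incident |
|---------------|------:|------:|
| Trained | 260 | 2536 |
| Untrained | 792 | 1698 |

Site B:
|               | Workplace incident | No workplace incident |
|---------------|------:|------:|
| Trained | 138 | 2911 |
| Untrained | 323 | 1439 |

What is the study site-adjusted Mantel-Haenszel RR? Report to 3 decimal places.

RR_MH = Σ(aᵢ·n₀ᵢ/nᵢ) / Σ(cᵢ·n₁ᵢ/nᵢ), with n₁ᵢ = aᵢ+bᵢ (exposed), n₀ᵢ = cᵢ+dᵢ (unexposed), nᵢ = n₁ᵢ+n₀ᵢ.
Stratum 1 (Site A): n₁ = 2796, n₀ = 2490, n = 5286; a·n₀/n = 260·2490/5286 = 122.4745; c·n₁/n = 792·2796/5286 = 418.9240
Stratum 2 (Site B): n₁ = 3049, n₀ = 1762, n = 4811; a·n₀/n = 138·1762/4811 = 50.5417; c·n₁/n = 323·3049/4811 = 204.7032
RR_MH = (122.4745 + 50.5417) / (418.9240 + 204.7032) = 173.0161 / 623.6271 = 0.27744

0.277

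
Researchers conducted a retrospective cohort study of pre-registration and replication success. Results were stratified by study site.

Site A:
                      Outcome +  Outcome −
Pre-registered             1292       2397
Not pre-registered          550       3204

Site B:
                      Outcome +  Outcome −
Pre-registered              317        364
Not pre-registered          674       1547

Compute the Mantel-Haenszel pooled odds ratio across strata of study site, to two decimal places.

2.77

OR_MH = Σ(aᵢdᵢ/nᵢ) / Σ(bᵢcᵢ/nᵢ), where nᵢ is the stratum total.
Stratum 1 (Site A): n = 7443; a·d/n = 1292·3204/7443 = 556.1693; b·c/n = 2397·550/7443 = 177.1262
Stratum 2 (Site B): n = 2902; a·d/n = 317·1547/2902 = 168.9866; b·c/n = 364·674/2902 = 84.5403
OR_MH = (556.1693 + 168.9866) / (177.1262 + 84.5403) = 725.1558 / 261.6665 = 2.77130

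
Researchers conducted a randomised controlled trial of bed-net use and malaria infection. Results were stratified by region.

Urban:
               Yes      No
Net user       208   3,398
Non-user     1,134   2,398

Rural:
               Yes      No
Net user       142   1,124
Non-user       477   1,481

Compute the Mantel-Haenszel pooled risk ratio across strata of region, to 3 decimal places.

RR_MH = Σ(aᵢ·n₀ᵢ/nᵢ) / Σ(cᵢ·n₁ᵢ/nᵢ), with n₁ᵢ = aᵢ+bᵢ (exposed), n₀ᵢ = cᵢ+dᵢ (unexposed), nᵢ = n₁ᵢ+n₀ᵢ.
Stratum 1 (Urban): n₁ = 3606, n₀ = 3532, n = 7138; a·n₀/n = 208·3532/7138 = 102.9218; c·n₁/n = 1134·3606/7138 = 572.8781
Stratum 2 (Rural): n₁ = 1266, n₀ = 1958, n = 3224; a·n₀/n = 142·1958/3224 = 86.2395; c·n₁/n = 477·1266/3224 = 187.3083
RR_MH = (102.9218 + 86.2395) / (572.8781 + 187.3083) = 189.1613 / 760.1864 = 0.24884

0.249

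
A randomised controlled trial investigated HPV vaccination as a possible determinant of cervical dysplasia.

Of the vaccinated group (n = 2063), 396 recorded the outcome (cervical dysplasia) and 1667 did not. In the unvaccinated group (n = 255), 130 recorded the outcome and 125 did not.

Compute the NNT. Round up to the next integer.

4

Risk in treated group = 396/2063 = 0.19195; risk in control = 130/255 = 0.50980.
Absolute risk reduction = 0.50980 − 0.19195 = 0.31785
NNT = 1 / ARR = 1 / 0.31785 = 3.146 → round up → 4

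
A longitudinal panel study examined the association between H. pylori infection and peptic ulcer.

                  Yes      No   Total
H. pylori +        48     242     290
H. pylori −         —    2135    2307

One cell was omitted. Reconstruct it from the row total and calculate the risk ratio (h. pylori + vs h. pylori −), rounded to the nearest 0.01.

2.22

The missing cell is in the unexposed row: 2307 − 2135 = 172.
So a = 48, b = 242, c = 172, d = 2135.
RR = [a/(a+b)] / [c/(c+d)] = (48/290) / (172/2307) = 0.16552/0.07456 = 2.22005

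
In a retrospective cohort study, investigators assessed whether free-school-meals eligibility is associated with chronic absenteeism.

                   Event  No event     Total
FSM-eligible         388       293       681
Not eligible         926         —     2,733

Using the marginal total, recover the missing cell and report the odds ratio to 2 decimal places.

The missing cell is in the unexposed row: 2733 − 926 = 1807.
So a = 388, b = 293, c = 926, d = 1807.
OR = (a·d)/(b·c) = (388 × 1807) / (293 × 926) = 701116 / 271318 = 2.58411

2.58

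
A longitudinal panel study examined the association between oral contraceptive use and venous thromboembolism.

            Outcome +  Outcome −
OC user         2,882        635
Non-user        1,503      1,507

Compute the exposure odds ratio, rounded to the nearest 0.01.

4.55

Cells: a = 2882, b = 635, c = 1503, d = 1507.
OR = (a·d)/(b·c) = (2882 × 1507) / (635 × 1503) = 4343174 / 954405 = 4.55066
The odds of venous thromboembolism are about 4.55 times as high in the oc user group.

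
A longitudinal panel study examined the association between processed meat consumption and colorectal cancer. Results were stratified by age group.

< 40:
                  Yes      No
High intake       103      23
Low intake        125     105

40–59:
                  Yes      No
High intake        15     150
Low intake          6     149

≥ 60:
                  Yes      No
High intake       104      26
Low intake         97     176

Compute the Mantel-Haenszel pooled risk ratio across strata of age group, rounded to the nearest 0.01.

1.83

RR_MH = Σ(aᵢ·n₀ᵢ/nᵢ) / Σ(cᵢ·n₁ᵢ/nᵢ), with n₁ᵢ = aᵢ+bᵢ (exposed), n₀ᵢ = cᵢ+dᵢ (unexposed), nᵢ = n₁ᵢ+n₀ᵢ.
Stratum 1 (< 40): n₁ = 126, n₀ = 230, n = 356; a·n₀/n = 103·230/356 = 66.5449; c·n₁/n = 125·126/356 = 44.2416
Stratum 2 (40–59): n₁ = 165, n₀ = 155, n = 320; a·n₀/n = 15·155/320 = 7.2656; c·n₁/n = 6·165/320 = 3.0938
Stratum 3 (≥ 60): n₁ = 130, n₀ = 273, n = 403; a·n₀/n = 104·273/403 = 70.4516; c·n₁/n = 97·130/403 = 31.2903
RR_MH = (66.5449 + 7.2656 + 70.4516) / (44.2416 + 3.0938 + 31.2903) = 144.2622 / 78.6256 = 1.83480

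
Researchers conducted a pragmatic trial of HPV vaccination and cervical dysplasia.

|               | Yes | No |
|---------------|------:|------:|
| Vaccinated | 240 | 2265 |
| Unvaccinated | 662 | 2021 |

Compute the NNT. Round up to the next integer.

Risk in treated group = 240/2505 = 0.09581; risk in control = 662/2683 = 0.24674.
Absolute risk reduction = 0.24674 − 0.09581 = 0.15093
NNT = 1 / ARR = 1 / 0.15093 = 6.626 → round up → 7

7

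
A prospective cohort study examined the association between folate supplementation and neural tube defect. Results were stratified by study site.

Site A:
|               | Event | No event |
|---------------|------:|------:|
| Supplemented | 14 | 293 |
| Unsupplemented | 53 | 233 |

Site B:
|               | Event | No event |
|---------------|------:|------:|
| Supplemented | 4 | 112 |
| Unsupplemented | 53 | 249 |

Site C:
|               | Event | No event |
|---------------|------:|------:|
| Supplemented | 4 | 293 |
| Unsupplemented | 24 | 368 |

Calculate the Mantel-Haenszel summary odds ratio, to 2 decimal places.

OR_MH = Σ(aᵢdᵢ/nᵢ) / Σ(bᵢcᵢ/nᵢ), where nᵢ is the stratum total.
Stratum 1 (Site A): n = 593; a·d/n = 14·233/593 = 5.5008; b·c/n = 293·53/593 = 26.1872
Stratum 2 (Site B): n = 418; a·d/n = 4·249/418 = 2.3828; b·c/n = 112·53/418 = 14.2010
Stratum 3 (Site C): n = 689; a·d/n = 4·368/689 = 2.1364; b·c/n = 293·24/689 = 10.2061
OR_MH = (5.5008 + 2.3828 + 2.1364) / (26.1872 + 14.2010 + 10.2061) = 10.0200 / 50.5942 = 0.19805

0.20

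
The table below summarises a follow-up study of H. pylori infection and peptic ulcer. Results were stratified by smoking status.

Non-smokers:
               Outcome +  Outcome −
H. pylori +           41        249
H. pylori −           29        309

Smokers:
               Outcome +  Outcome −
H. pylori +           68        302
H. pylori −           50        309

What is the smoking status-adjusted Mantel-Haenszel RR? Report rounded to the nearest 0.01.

RR_MH = Σ(aᵢ·n₀ᵢ/nᵢ) / Σ(cᵢ·n₁ᵢ/nᵢ), with n₁ᵢ = aᵢ+bᵢ (exposed), n₀ᵢ = cᵢ+dᵢ (unexposed), nᵢ = n₁ᵢ+n₀ᵢ.
Stratum 1 (Non-smokers): n₁ = 290, n₀ = 338, n = 628; a·n₀/n = 41·338/628 = 22.0669; c·n₁/n = 29·290/628 = 13.3917
Stratum 2 (Smokers): n₁ = 370, n₀ = 359, n = 729; a·n₀/n = 68·359/729 = 33.4870; c·n₁/n = 50·370/729 = 25.3772
RR_MH = (22.0669 + 33.4870) / (13.3917 + 25.3772) = 55.5538 / 38.7689 = 1.43295

1.43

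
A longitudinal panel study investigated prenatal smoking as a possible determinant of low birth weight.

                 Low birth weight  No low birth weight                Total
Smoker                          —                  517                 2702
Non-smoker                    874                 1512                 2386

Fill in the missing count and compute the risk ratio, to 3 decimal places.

The missing cell is in the exposed row: 2702 − 517 = 2185.
So a = 2185, b = 517, c = 874, d = 1512.
RR = [a/(a+b)] / [c/(c+d)] = (2185/2702) / (874/2386) = 0.80866/0.36630 = 2.20762

2.208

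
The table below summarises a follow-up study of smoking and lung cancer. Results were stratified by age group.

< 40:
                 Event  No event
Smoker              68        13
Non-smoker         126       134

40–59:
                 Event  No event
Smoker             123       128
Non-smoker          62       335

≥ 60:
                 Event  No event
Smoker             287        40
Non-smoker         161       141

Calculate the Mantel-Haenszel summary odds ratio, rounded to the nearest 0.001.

OR_MH = Σ(aᵢdᵢ/nᵢ) / Σ(bᵢcᵢ/nᵢ), where nᵢ is the stratum total.
Stratum 1 (< 40): n = 341; a·d/n = 68·134/341 = 26.7214; b·c/n = 13·126/341 = 4.8035
Stratum 2 (40–59): n = 648; a·d/n = 123·335/648 = 63.5880; b·c/n = 128·62/648 = 12.2469
Stratum 3 (≥ 60): n = 629; a·d/n = 287·141/629 = 64.3355; b·c/n = 40·161/629 = 10.2385
OR_MH = (26.7214 + 63.5880 + 64.3355) / (4.8035 + 12.2469 + 10.2385) = 154.6448 / 27.2889 = 5.66695

5.667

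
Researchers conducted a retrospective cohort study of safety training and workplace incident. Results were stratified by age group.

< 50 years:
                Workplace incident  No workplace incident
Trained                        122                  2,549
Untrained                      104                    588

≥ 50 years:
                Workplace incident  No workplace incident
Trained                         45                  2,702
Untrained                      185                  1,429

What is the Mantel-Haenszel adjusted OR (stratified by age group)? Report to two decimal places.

OR_MH = Σ(aᵢdᵢ/nᵢ) / Σ(bᵢcᵢ/nᵢ), where nᵢ is the stratum total.
Stratum 1 (< 50 years): n = 3363; a·d/n = 122·588/3363 = 21.3310; b·c/n = 2549·104/3363 = 78.8272
Stratum 2 (≥ 50 years): n = 4361; a·d/n = 45·1429/4361 = 14.7455; b·c/n = 2702·185/4361 = 114.6228
OR_MH = (21.3310 + 14.7455) / (78.8272 + 114.6228) = 36.0764 / 193.4500 = 0.18649

0.19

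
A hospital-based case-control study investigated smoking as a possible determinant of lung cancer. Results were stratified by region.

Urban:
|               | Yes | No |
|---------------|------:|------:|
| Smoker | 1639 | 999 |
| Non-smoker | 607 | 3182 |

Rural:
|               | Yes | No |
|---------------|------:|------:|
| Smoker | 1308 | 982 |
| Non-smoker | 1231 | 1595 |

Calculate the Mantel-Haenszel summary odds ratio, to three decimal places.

3.688

OR_MH = Σ(aᵢdᵢ/nᵢ) / Σ(bᵢcᵢ/nᵢ), where nᵢ is the stratum total.
Stratum 1 (Urban): n = 6427; a·d/n = 1639·3182/6427 = 811.4669; b·c/n = 999·607/6427 = 94.3509
Stratum 2 (Rural): n = 5116; a·d/n = 1308·1595/5116 = 407.7912; b·c/n = 982·1231/5116 = 236.2866
OR_MH = (811.4669 + 407.7912) / (94.3509 + 236.2866) = 1219.2582 / 330.6374 = 3.68760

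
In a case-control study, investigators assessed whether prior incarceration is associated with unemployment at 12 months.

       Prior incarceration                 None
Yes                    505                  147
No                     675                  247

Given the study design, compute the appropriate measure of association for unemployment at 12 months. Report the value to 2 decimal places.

1.26

Reading the table with exposure as columns: a = 505 (Prior incarceration, case), b = 675 (Prior incarceration, non-case), c = 147 (None, case), d = 247.
This is a case-control study: participants were sampled on outcome status, so risks in the source population cannot be estimated directly — relative risk is not valid here. The odds ratio is the appropriate measure.
OR = (a·d)/(b·c) = (505 × 247) / (675 × 147) = 124735 / 99225 = 1.25709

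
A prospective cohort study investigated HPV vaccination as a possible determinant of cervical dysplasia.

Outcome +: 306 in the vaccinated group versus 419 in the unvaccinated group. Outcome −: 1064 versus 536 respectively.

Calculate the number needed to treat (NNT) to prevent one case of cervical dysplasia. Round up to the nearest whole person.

5

Risk in treated group = 306/1370 = 0.22336; risk in control = 419/955 = 0.43874.
Absolute risk reduction = 0.43874 − 0.22336 = 0.21539
NNT = 1 / ARR = 1 / 0.21539 = 4.643 → round up → 5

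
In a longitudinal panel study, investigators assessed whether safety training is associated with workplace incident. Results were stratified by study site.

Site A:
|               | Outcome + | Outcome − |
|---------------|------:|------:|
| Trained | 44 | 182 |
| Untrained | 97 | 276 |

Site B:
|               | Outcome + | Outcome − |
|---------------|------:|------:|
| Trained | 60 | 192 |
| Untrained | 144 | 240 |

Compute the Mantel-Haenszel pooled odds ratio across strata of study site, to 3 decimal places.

OR_MH = Σ(aᵢdᵢ/nᵢ) / Σ(bᵢcᵢ/nᵢ), where nᵢ is the stratum total.
Stratum 1 (Site A): n = 599; a·d/n = 44·276/599 = 20.2738; b·c/n = 182·97/599 = 29.4725
Stratum 2 (Site B): n = 636; a·d/n = 60·240/636 = 22.6415; b·c/n = 192·144/636 = 43.4717
OR_MH = (20.2738 + 22.6415) / (29.4725 + 43.4717) = 42.9153 / 72.9442 = 0.58833

0.588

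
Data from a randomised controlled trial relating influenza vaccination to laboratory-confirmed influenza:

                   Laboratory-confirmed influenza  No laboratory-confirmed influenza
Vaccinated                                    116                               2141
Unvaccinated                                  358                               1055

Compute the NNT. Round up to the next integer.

Risk in treated group = 116/2257 = 0.05140; risk in control = 358/1413 = 0.25336.
Absolute risk reduction = 0.25336 − 0.05140 = 0.20197
NNT = 1 / ARR = 1 / 0.20197 = 4.951 → round up → 5

5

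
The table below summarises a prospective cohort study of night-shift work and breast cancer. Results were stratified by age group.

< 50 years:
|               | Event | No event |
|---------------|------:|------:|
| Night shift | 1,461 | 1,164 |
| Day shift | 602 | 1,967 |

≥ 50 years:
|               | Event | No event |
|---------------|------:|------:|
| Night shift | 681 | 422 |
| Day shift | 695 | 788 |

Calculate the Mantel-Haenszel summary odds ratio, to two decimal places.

OR_MH = Σ(aᵢdᵢ/nᵢ) / Σ(bᵢcᵢ/nᵢ), where nᵢ is the stratum total.
Stratum 1 (< 50 years): n = 5194; a·d/n = 1461·1967/5194 = 553.2898; b·c/n = 1164·602/5194 = 134.9111
Stratum 2 (≥ 50 years): n = 2586; a·d/n = 681·788/2586 = 207.5128; b·c/n = 422·695/2586 = 113.4145
OR_MH = (553.2898 + 207.5128) / (134.9111 + 113.4145) = 760.8025 / 248.3256 = 3.06373

3.06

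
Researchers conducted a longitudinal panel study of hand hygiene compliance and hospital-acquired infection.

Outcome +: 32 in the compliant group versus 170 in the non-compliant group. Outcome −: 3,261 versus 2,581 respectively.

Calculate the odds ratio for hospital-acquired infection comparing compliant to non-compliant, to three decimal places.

0.149

From the description: a = 32, b = 3261, c = 170, d = 2581.
OR = (a·d)/(b·c) = (32 × 2581) / (3261 × 170) = 82592 / 554370 = 0.14898
Exposure is associated with lower odds of hospital-acquired infection (OR = 0.15 < 1).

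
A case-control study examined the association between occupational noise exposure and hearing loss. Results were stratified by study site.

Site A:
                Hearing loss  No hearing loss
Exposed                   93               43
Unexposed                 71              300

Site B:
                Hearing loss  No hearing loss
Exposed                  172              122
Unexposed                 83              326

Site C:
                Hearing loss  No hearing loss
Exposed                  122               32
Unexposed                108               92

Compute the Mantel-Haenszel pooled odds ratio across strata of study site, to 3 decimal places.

5.515

OR_MH = Σ(aᵢdᵢ/nᵢ) / Σ(bᵢcᵢ/nᵢ), where nᵢ is the stratum total.
Stratum 1 (Site A): n = 507; a·d/n = 93·300/507 = 55.0296; b·c/n = 43·71/507 = 6.0217
Stratum 2 (Site B): n = 703; a·d/n = 172·326/703 = 79.7610; b·c/n = 122·83/703 = 14.4040
Stratum 3 (Site C): n = 354; a·d/n = 122·92/354 = 31.7062; b·c/n = 32·108/354 = 9.7627
OR_MH = (55.0296 + 79.7610 + 31.7062) / (6.0217 + 14.4040 + 9.7627) = 166.4968 / 30.1884 = 5.51526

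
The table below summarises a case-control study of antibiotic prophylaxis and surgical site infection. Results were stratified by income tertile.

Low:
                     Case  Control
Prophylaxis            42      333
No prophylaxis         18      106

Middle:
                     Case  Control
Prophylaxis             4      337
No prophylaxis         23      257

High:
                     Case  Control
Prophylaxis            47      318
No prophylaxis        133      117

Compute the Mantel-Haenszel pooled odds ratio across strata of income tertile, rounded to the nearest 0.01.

OR_MH = Σ(aᵢdᵢ/nᵢ) / Σ(bᵢcᵢ/nᵢ), where nᵢ is the stratum total.
Stratum 1 (Low): n = 499; a·d/n = 42·106/499 = 8.9218; b·c/n = 333·18/499 = 12.0120
Stratum 2 (Middle): n = 621; a·d/n = 4·257/621 = 1.6554; b·c/n = 337·23/621 = 12.4815
Stratum 3 (High): n = 615; a·d/n = 47·117/615 = 8.9415; b·c/n = 318·133/615 = 68.7707
OR_MH = (8.9218 + 1.6554 + 8.9415) / (12.0120 + 12.4815 + 68.7707) = 19.5187 / 93.2642 = 0.20928

0.21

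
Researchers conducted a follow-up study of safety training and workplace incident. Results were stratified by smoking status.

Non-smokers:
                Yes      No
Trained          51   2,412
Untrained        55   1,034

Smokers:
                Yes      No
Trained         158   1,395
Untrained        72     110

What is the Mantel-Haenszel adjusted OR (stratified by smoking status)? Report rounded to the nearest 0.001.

OR_MH = Σ(aᵢdᵢ/nᵢ) / Σ(bᵢcᵢ/nᵢ), where nᵢ is the stratum total.
Stratum 1 (Non-smokers): n = 3552; a·d/n = 51·1034/3552 = 14.8463; b·c/n = 2412·55/3552 = 37.3480
Stratum 2 (Smokers): n = 1735; a·d/n = 158·110/1735 = 10.0173; b·c/n = 1395·72/1735 = 57.8905
OR_MH = (14.8463 + 10.0173) / (37.3480 + 57.8905) = 24.8636 / 95.2385 = 0.26107

0.261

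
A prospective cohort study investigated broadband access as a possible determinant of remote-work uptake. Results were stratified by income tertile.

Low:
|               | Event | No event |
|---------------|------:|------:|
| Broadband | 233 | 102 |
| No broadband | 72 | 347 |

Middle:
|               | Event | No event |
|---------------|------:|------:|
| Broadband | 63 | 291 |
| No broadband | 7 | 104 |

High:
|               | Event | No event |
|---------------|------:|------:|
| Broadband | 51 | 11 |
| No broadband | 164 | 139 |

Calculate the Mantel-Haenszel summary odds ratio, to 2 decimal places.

7.38

OR_MH = Σ(aᵢdᵢ/nᵢ) / Σ(bᵢcᵢ/nᵢ), where nᵢ is the stratum total.
Stratum 1 (Low): n = 754; a·d/n = 233·347/754 = 107.2294; b·c/n = 102·72/754 = 9.7401
Stratum 2 (Middle): n = 465; a·d/n = 63·104/465 = 14.0903; b·c/n = 291·7/465 = 4.3806
Stratum 3 (High): n = 365; a·d/n = 51·139/365 = 19.4219; b·c/n = 11·164/365 = 4.9425
OR_MH = (107.2294 + 14.0903 + 19.4219) / (9.7401 + 4.3806 + 4.9425) = 140.7417 / 19.0632 = 7.38291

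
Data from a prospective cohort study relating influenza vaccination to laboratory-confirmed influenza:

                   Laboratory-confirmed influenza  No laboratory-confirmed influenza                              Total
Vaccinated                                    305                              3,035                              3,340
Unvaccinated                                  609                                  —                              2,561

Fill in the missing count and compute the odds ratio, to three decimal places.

The missing cell is in the unexposed row: 2561 − 609 = 1952.
So a = 305, b = 3035, c = 609, d = 1952.
OR = (a·d)/(b·c) = (305 × 1952) / (3035 × 609) = 595360 / 1848315 = 0.32211

0.322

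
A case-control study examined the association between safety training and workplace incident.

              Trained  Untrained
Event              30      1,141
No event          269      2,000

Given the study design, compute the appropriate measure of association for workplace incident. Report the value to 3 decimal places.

Reading the table with exposure as columns: a = 30 (Trained, case), b = 269 (Trained, non-case), c = 1141 (Untrained, case), d = 2000.
This is a case-control study: participants were sampled on outcome status, so risks in the source population cannot be estimated directly — relative risk is not valid here. The odds ratio is the appropriate measure.
OR = (a·d)/(b·c) = (30 × 2000) / (269 × 1141) = 60000 / 306929 = 0.19548

0.195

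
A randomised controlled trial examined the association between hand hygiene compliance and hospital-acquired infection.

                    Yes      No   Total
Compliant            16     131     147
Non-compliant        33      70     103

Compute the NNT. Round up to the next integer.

Risk in treated group = 16/147 = 0.10884; risk in control = 33/103 = 0.32039.
Absolute risk reduction = 0.32039 − 0.10884 = 0.21154
NNT = 1 / ARR = 1 / 0.21154 = 4.727 → round up → 5

5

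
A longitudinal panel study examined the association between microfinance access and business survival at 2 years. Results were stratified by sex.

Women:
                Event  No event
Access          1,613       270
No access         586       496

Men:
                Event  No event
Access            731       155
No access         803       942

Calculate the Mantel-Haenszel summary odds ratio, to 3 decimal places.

OR_MH = Σ(aᵢdᵢ/nᵢ) / Σ(bᵢcᵢ/nᵢ), where nᵢ is the stratum total.
Stratum 1 (Women): n = 2965; a·d/n = 1613·496/2965 = 269.8307; b·c/n = 270·586/2965 = 53.3626
Stratum 2 (Men): n = 2631; a·d/n = 731·942/2631 = 261.7263; b·c/n = 155·803/2631 = 47.3071
OR_MH = (269.8307 + 261.7263) / (53.3626 + 47.3071) = 531.5570 / 100.6697 = 5.28021

5.280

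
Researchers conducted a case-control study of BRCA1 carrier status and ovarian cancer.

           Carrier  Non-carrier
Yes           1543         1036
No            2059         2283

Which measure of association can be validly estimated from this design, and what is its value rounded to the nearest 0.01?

1.65

Reading the table with exposure as columns: a = 1543 (Carrier, case), b = 2059 (Carrier, non-case), c = 1036 (Non-carrier, case), d = 2283.
This is a case-control study: participants were sampled on outcome status, so risks in the source population cannot be estimated directly — relative risk is not valid here. The odds ratio is the appropriate measure.
OR = (a·d)/(b·c) = (1543 × 2283) / (2059 × 1036) = 3522669 / 2133124 = 1.65141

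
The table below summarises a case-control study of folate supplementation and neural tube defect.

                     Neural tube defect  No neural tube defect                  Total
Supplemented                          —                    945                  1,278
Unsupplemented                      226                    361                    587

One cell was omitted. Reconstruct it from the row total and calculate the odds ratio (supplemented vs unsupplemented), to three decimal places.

The missing cell is in the exposed row: 1278 − 945 = 333.
So a = 333, b = 945, c = 226, d = 361.
OR = (a·d)/(b·c) = (333 × 361) / (945 × 226) = 120213 / 213570 = 0.56287

0.563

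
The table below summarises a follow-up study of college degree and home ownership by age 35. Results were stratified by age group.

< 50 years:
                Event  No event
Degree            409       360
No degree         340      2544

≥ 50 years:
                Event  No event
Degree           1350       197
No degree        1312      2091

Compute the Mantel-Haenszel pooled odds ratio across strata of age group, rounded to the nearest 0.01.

OR_MH = Σ(aᵢdᵢ/nᵢ) / Σ(bᵢcᵢ/nᵢ), where nᵢ is the stratum total.
Stratum 1 (< 50 years): n = 3653; a·d/n = 409·2544/3653 = 284.8333; b·c/n = 360·340/3653 = 33.5067
Stratum 2 (≥ 50 years): n = 4950; a·d/n = 1350·2091/4950 = 570.2727; b·c/n = 197·1312/4950 = 52.2149
OR_MH = (284.8333 + 570.2727) / (33.5067 + 52.2149) = 855.1060 / 85.7217 = 9.97538

9.98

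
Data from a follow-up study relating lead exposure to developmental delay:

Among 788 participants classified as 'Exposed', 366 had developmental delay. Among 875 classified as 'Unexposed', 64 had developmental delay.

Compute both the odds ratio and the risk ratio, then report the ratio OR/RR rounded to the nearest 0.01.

1.73

From the description: a = 366, b = 422, c = 64, d = 811.
OR = (366·811)/(422·64) = 296826/27008 = 10.99030
Risk in exposed = 366/788 = 0.46447; risk in unexposed = 64/875 = 0.07314; RR = 6.35013
OR/RR = 10.99030 / 6.35013 = 1.73072
The outcome is not rare, so the OR lies further from 1 than the RR.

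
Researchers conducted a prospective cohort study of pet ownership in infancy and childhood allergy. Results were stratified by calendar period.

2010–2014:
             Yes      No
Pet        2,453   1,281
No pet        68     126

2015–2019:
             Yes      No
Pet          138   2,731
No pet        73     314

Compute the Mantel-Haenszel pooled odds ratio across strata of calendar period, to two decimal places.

OR_MH = Σ(aᵢdᵢ/nᵢ) / Σ(bᵢcᵢ/nᵢ), where nᵢ is the stratum total.
Stratum 1 (2010–2014): n = 3928; a·d/n = 2453·126/3928 = 78.6858; b·c/n = 1281·68/3928 = 22.1762
Stratum 2 (2015–2019): n = 3256; a·d/n = 138·314/3256 = 13.3084; b·c/n = 2731·73/3256 = 61.2294
OR_MH = (78.6858 + 13.3084) / (22.1762 + 61.2294) = 91.9942 / 83.4056 = 1.10297

1.10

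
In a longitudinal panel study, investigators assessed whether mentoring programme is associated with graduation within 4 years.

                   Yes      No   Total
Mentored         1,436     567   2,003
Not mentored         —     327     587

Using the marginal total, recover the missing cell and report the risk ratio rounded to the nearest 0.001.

1.619

The missing cell is in the unexposed row: 587 − 327 = 260.
So a = 1436, b = 567, c = 260, d = 327.
RR = [a/(a+b)] / [c/(c+d)] = (1436/2003) / (260/587) = 0.71692/0.44293 = 1.61860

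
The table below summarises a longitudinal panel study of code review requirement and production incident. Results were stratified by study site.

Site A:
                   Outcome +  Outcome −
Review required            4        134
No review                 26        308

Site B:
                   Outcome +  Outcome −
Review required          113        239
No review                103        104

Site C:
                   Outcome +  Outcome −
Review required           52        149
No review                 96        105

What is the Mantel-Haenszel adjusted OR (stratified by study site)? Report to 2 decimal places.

0.43

OR_MH = Σ(aᵢdᵢ/nᵢ) / Σ(bᵢcᵢ/nᵢ), where nᵢ is the stratum total.
Stratum 1 (Site A): n = 472; a·d/n = 4·308/472 = 2.6102; b·c/n = 134·26/472 = 7.3814
Stratum 2 (Site B): n = 559; a·d/n = 113·104/559 = 21.0233; b·c/n = 239·103/559 = 44.0376
Stratum 3 (Site C): n = 402; a·d/n = 52·105/402 = 13.5821; b·c/n = 149·96/402 = 35.5821
OR_MH = (2.6102 + 21.0233 + 13.5821) / (7.3814 + 44.0376 + 35.5821) = 37.2155 / 87.0010 = 0.42776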